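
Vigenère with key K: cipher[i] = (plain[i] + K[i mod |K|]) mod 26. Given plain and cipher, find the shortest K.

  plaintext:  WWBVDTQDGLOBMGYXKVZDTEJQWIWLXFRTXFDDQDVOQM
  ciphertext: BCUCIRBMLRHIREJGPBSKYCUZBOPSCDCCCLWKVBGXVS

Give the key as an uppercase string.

FGTHFYLJ

  i= 0: B-W =  5 → F
  i= 1: C-W =  6 → G
  i= 2: U-B = 19 → T
  i= 3: C-V =  7 → H
  i= 4: I-D =  5 → F
  i= 5: R-T = 24 → Y
  i= 6: B-Q = 11 → L
  i= 7: M-D =  9 → J
  i= 8: L-G =  5 → F
  i= 9: R-L =  6 → G
  i=10: H-O = 19 → T
  i=11: I-B =  7 → H
  i=12: R-M =  5 → F
  i=13: E-G = 24 → Y
  i=14: J-Y = 11 → L
  i=15: G-X =  9 → J
  i=16: P-K =  5 → F
  i=17: B-V =  6 → G
  i=18: S-Z = 19 → T
  i=19: K-D =  7 → H
  i=20: Y-T =  5 → F
  i=21: C-E = 24 → Y
  i=22: U-J = 11 → L
  i=23: Z-Q =  9 → J
  i=24: B-W =  5 → F
  i=25: O-I =  6 → G
  i=26: P-W = 19 → T
  i=27: S-L =  7 → H
  i=28: C-X =  5 → F
  i=29: D-F = 24 → Y
  i=30: C-R = 11 → L
  i=31: C-T =  9 → J
  i=32: C-X =  5 → F
  i=33: L-F =  6 → G
  i=34: W-D = 19 → T
  i=35: K-D =  7 → H
  i=36: V-Q =  5 → F
  i=37: B-D = 24 → Y
  i=38: G-V = 11 → L
  i=39: X-O =  9 → J
  i=40: V-Q =  5 → F
  i=41: S-M =  6 → G
  shifts repeat with period 8: FGTHFYLJ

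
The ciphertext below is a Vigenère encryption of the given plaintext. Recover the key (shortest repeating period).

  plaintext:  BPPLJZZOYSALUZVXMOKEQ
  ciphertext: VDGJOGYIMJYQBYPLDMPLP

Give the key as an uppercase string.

UORYFHZ

  i= 0: V-B = 20 → U
  i= 1: D-P = 14 → O
  i= 2: G-P = 17 → R
  i= 3: J-L = 24 → Y
  i= 4: O-J =  5 → F
  i= 5: G-Z =  7 → H
  i= 6: Y-Z = 25 → Z
  i= 7: I-O = 20 → U
  i= 8: M-Y = 14 → O
  i= 9: J-S = 17 → R
  i=10: Y-A = 24 → Y
  i=11: Q-L =  5 → F
  i=12: B-U =  7 → H
  i=13: Y-Z = 25 → Z
  i=14: P-V = 20 → U
  i=15: L-X = 14 → O
  i=16: D-M = 17 → R
  i=17: M-O = 24 → Y
  i=18: P-K =  5 → F
  i=19: L-E =  7 → H
  i=20: P-Q = 25 → Z
  shifts repeat with period 7: UORYFHZ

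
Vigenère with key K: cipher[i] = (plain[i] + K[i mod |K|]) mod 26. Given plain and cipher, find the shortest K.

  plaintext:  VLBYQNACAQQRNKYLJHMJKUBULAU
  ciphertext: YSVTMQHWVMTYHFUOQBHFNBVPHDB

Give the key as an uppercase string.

  i= 0: Y-V =  3 → D
  i= 1: S-L =  7 → H
  i= 2: V-B = 20 → U
  i= 3: T-Y = 21 → V
  i= 4: M-Q = 22 → W
  i= 5: Q-N =  3 → D
  i= 6: H-A =  7 → H
  i= 7: W-C = 20 → U
  i= 8: V-A = 21 → V
  i= 9: M-Q = 22 → W
  i=10: T-Q =  3 → D
  i=11: Y-R =  7 → H
  i=12: H-N = 20 → U
  i=13: F-K = 21 → V
  i=14: U-Y = 22 → W
  i=15: O-L =  3 → D
  i=16: Q-J =  7 → H
  i=17: B-H = 20 → U
  i=18: H-M = 21 → V
  i=19: F-J = 22 → W
  i=20: N-K =  3 → D
  i=21: B-U =  7 → H
  i=22: V-B = 20 → U
  i=23: P-U = 21 → V
  i=24: H-L = 22 → W
  i=25: D-A =  3 → D
  i=26: B-U =  7 → H
  shifts repeat with period 5: DHUVW

DHUVW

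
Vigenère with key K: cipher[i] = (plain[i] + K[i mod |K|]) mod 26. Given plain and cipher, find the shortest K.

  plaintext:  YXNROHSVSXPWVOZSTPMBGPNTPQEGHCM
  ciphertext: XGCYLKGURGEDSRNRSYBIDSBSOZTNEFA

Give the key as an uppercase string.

ZJPHXDOZ

  i= 0: X-Y = 25 → Z
  i= 1: G-X =  9 → J
  i= 2: C-N = 15 → P
  i= 3: Y-R =  7 → H
  i= 4: L-O = 23 → X
  i= 5: K-H =  3 → D
  i= 6: G-S = 14 → O
  i= 7: U-V = 25 → Z
  i= 8: R-S = 25 → Z
  i= 9: G-X =  9 → J
  i=10: E-P = 15 → P
  i=11: D-W =  7 → H
  i=12: S-V = 23 → X
  i=13: R-O =  3 → D
  i=14: N-Z = 14 → O
  i=15: R-S = 25 → Z
  i=16: S-T = 25 → Z
  i=17: Y-P =  9 → J
  i=18: B-M = 15 → P
  i=19: I-B =  7 → H
  i=20: D-G = 23 → X
  i=21: S-P =  3 → D
  i=22: B-N = 14 → O
  i=23: S-T = 25 → Z
  i=24: O-P = 25 → Z
  i=25: Z-Q =  9 → J
  i=26: T-E = 15 → P
  i=27: N-G =  7 → H
  i=28: E-H = 23 → X
  i=29: F-C =  3 → D
  i=30: A-M = 14 → O
  shifts repeat with period 8: ZJPHXDOZ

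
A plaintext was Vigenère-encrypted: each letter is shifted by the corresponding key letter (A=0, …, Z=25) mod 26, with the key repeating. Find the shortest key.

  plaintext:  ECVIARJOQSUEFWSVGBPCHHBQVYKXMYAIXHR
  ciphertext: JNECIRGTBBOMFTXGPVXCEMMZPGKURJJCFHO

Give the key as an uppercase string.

  i= 0: J-E =  5 → F
  i= 1: N-C = 11 → L
  i= 2: E-V =  9 → J
  i= 3: C-I = 20 → U
  i= 4: I-A =  8 → I
  i= 5: R-R =  0 → A
  i= 6: G-J = 23 → X
  i= 7: T-O =  5 → F
  i= 8: B-Q = 11 → L
  i= 9: B-S =  9 → J
  i=10: O-U = 20 → U
  i=11: M-E =  8 → I
  i=12: F-F =  0 → A
  i=13: T-W = 23 → X
  i=14: X-S =  5 → F
  i=15: G-V = 11 → L
  i=16: P-G =  9 → J
  i=17: V-B = 20 → U
  i=18: X-P =  8 → I
  i=19: C-C =  0 → A
  i=20: E-H = 23 → X
  i=21: M-H =  5 → F
  i=22: M-B = 11 → L
  i=23: Z-Q =  9 → J
  i=24: P-V = 20 → U
  i=25: G-Y =  8 → I
  i=26: K-K =  0 → A
  i=27: U-X = 23 → X
  i=28: R-M =  5 → F
  i=29: J-Y = 11 → L
  i=30: J-A =  9 → J
  i=31: C-I = 20 → U
  i=32: F-X =  8 → I
  i=33: H-H =  0 → A
  i=34: O-R = 23 → X
  shifts repeat with period 7: FLJUIAX

FLJUIAX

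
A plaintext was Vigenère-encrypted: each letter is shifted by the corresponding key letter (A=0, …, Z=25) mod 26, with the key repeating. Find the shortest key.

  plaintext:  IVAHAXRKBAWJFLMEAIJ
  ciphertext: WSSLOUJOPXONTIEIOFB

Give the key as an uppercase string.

  i= 0: W-I = 14 → O
  i= 1: S-V = 23 → X
  i= 2: S-A = 18 → S
  i= 3: L-H =  4 → E
  i= 4: O-A = 14 → O
  i= 5: U-X = 23 → X
  i= 6: J-R = 18 → S
  i= 7: O-K =  4 → E
  i= 8: P-B = 14 → O
  i= 9: X-A = 23 → X
  i=10: O-W = 18 → S
  i=11: N-J =  4 → E
  i=12: T-F = 14 → O
  i=13: I-L = 23 → X
  i=14: E-M = 18 → S
  i=15: I-E =  4 → E
  i=16: O-A = 14 → O
  i=17: F-I = 23 → X
  i=18: B-J = 18 → S
  shifts repeat with period 4: OXSE

OXSE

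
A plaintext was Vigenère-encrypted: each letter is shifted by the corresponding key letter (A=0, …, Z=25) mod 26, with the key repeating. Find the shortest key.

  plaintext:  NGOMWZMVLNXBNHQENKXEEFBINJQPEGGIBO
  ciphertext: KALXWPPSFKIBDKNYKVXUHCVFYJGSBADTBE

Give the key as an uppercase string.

  i= 0: K-N = 23 → X
  i= 1: A-G = 20 → U
  i= 2: L-O = 23 → X
  i= 3: X-M = 11 → L
  i= 4: W-W =  0 → A
  i= 5: P-Z = 16 → Q
  i= 6: P-M =  3 → D
  i= 7: S-V = 23 → X
  i= 8: F-L = 20 → U
  i= 9: K-N = 23 → X
  i=10: I-X = 11 → L
  i=11: B-B =  0 → A
  i=12: D-N = 16 → Q
  i=13: K-H =  3 → D
  i=14: N-Q = 23 → X
  i=15: Y-E = 20 → U
  i=16: K-N = 23 → X
  i=17: V-K = 11 → L
  i=18: X-X =  0 → A
  i=19: U-E = 16 → Q
  i=20: H-E =  3 → D
  i=21: C-F = 23 → X
  i=22: V-B = 20 → U
  i=23: F-I = 23 → X
  i=24: Y-N = 11 → L
  i=25: J-J =  0 → A
  i=26: G-Q = 16 → Q
  i=27: S-P =  3 → D
  i=28: B-E = 23 → X
  i=29: A-G = 20 → U
  i=30: D-G = 23 → X
  i=31: T-I = 11 → L
  i=32: B-B =  0 → A
  i=33: E-O = 16 → Q
  shifts repeat with period 7: XUXLAQD

XUXLAQD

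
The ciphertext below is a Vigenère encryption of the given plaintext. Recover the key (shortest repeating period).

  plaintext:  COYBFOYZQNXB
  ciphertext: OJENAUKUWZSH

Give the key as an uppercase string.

MVG

  i= 0: O-C = 12 → M
  i= 1: J-O = 21 → V
  i= 2: E-Y =  6 → G
  i= 3: N-B = 12 → M
  i= 4: A-F = 21 → V
  i= 5: U-O =  6 → G
  i= 6: K-Y = 12 → M
  i= 7: U-Z = 21 → V
  i= 8: W-Q =  6 → G
  i= 9: Z-N = 12 → M
  i=10: S-X = 21 → V
  i=11: H-B =  6 → G
  shifts repeat with period 3: MVG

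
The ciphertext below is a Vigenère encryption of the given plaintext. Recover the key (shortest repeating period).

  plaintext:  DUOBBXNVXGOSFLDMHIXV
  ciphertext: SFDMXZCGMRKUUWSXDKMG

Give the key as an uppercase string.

  i= 0: S-D = 15 → P
  i= 1: F-U = 11 → L
  i= 2: D-O = 15 → P
  i= 3: M-B = 11 → L
  i= 4: X-B = 22 → W
  i= 5: Z-X =  2 → C
  i= 6: C-N = 15 → P
  i= 7: G-V = 11 → L
  i= 8: M-X = 15 → P
  i= 9: R-G = 11 → L
  i=10: K-O = 22 → W
  i=11: U-S =  2 → C
  i=12: U-F = 15 → P
  i=13: W-L = 11 → L
  i=14: S-D = 15 → P
  i=15: X-M = 11 → L
  i=16: D-H = 22 → W
  i=17: K-I =  2 → C
  i=18: M-X = 15 → P
  i=19: G-V = 11 → L
  shifts repeat with period 6: PLPLWC

PLPLWC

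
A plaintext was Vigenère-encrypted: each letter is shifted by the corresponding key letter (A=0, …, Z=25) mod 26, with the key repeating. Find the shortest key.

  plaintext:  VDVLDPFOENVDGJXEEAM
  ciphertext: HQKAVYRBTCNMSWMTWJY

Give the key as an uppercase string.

MNPPSJ

  i= 0: H-V = 12 → M
  i= 1: Q-D = 13 → N
  i= 2: K-V = 15 → P
  i= 3: A-L = 15 → P
  i= 4: V-D = 18 → S
  i= 5: Y-P =  9 → J
  i= 6: R-F = 12 → M
  i= 7: B-O = 13 → N
  i= 8: T-E = 15 → P
  i= 9: C-N = 15 → P
  i=10: N-V = 18 → S
  i=11: M-D =  9 → J
  i=12: S-G = 12 → M
  i=13: W-J = 13 → N
  i=14: M-X = 15 → P
  i=15: T-E = 15 → P
  i=16: W-E = 18 → S
  i=17: J-A =  9 → J
  i=18: Y-M = 12 → M
  shifts repeat with period 6: MNPPSJ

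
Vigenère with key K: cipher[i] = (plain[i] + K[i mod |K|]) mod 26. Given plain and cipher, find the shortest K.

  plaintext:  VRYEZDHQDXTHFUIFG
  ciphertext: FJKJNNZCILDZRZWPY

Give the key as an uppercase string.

KSMFO

  i= 0: F-V = 10 → K
  i= 1: J-R = 18 → S
  i= 2: K-Y = 12 → M
  i= 3: J-E =  5 → F
  i= 4: N-Z = 14 → O
  i= 5: N-D = 10 → K
  i= 6: Z-H = 18 → S
  i= 7: C-Q = 12 → M
  i= 8: I-D =  5 → F
  i= 9: L-X = 14 → O
  i=10: D-T = 10 → K
  i=11: Z-H = 18 → S
  i=12: R-F = 12 → M
  i=13: Z-U =  5 → F
  i=14: W-I = 14 → O
  i=15: P-F = 10 → K
  i=16: Y-G = 18 → S
  shifts repeat with period 5: KSMFO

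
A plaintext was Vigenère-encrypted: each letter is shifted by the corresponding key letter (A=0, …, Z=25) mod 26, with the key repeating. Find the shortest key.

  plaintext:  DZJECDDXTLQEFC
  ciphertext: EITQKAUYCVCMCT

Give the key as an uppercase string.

  i= 0: E-D =  1 → B
  i= 1: I-Z =  9 → J
  i= 2: T-J = 10 → K
  i= 3: Q-E = 12 → M
  i= 4: K-C =  8 → I
  i= 5: A-D = 23 → X
  i= 6: U-D = 17 → R
  i= 7: Y-X =  1 → B
  i= 8: C-T =  9 → J
  i= 9: V-L = 10 → K
  i=10: C-Q = 12 → M
  i=11: M-E =  8 → I
  i=12: C-F = 23 → X
  i=13: T-C = 17 → R
  shifts repeat with period 7: BJKMIXR

BJKMIXR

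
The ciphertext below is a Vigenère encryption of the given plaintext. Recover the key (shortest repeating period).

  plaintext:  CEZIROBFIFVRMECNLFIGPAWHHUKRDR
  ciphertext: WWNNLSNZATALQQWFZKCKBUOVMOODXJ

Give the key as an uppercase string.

USOFUEM

  i= 0: W-C = 20 → U
  i= 1: W-E = 18 → S
  i= 2: N-Z = 14 → O
  i= 3: N-I =  5 → F
  i= 4: L-R = 20 → U
  i= 5: S-O =  4 → E
  i= 6: N-B = 12 → M
  i= 7: Z-F = 20 → U
  i= 8: A-I = 18 → S
  i= 9: T-F = 14 → O
  i=10: A-V =  5 → F
  i=11: L-R = 20 → U
  i=12: Q-M =  4 → E
  i=13: Q-E = 12 → M
  i=14: W-C = 20 → U
  i=15: F-N = 18 → S
  i=16: Z-L = 14 → O
  i=17: K-F =  5 → F
  i=18: C-I = 20 → U
  i=19: K-G =  4 → E
  i=20: B-P = 12 → M
  i=21: U-A = 20 → U
  i=22: O-W = 18 → S
  i=23: V-H = 14 → O
  i=24: M-H =  5 → F
  i=25: O-U = 20 → U
  i=26: O-K =  4 → E
  i=27: D-R = 12 → M
  i=28: X-D = 20 → U
  i=29: J-R = 18 → S
  shifts repeat with period 7: USOFUEM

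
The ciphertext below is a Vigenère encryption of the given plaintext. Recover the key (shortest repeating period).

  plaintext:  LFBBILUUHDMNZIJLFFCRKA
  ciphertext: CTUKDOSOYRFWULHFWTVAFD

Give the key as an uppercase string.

  i= 0: C-L = 17 → R
  i= 1: T-F = 14 → O
  i= 2: U-B = 19 → T
  i= 3: K-B =  9 → J
  i= 4: D-I = 21 → V
  i= 5: O-L =  3 → D
  i= 6: S-U = 24 → Y
  i= 7: O-U = 20 → U
  i= 8: Y-H = 17 → R
  i= 9: R-D = 14 → O
  i=10: F-M = 19 → T
  i=11: W-N =  9 → J
  i=12: U-Z = 21 → V
  i=13: L-I =  3 → D
  i=14: H-J = 24 → Y
  i=15: F-L = 20 → U
  i=16: W-F = 17 → R
  i=17: T-F = 14 → O
  i=18: V-C = 19 → T
  i=19: A-R =  9 → J
  i=20: F-K = 21 → V
  i=21: D-A =  3 → D
  shifts repeat with period 8: ROTJVDYU

ROTJVDYU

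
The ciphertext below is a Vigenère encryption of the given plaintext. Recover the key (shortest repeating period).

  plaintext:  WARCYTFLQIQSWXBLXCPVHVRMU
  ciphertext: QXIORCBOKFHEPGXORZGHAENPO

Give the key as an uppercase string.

UXRMTJWD

  i= 0: Q-W = 20 → U
  i= 1: X-A = 23 → X
  i= 2: I-R = 17 → R
  i= 3: O-C = 12 → M
  i= 4: R-Y = 19 → T
  i= 5: C-T =  9 → J
  i= 6: B-F = 22 → W
  i= 7: O-L =  3 → D
  i= 8: K-Q = 20 → U
  i= 9: F-I = 23 → X
  i=10: H-Q = 17 → R
  i=11: E-S = 12 → M
  i=12: P-W = 19 → T
  i=13: G-X =  9 → J
  i=14: X-B = 22 → W
  i=15: O-L =  3 → D
  i=16: R-X = 20 → U
  i=17: Z-C = 23 → X
  i=18: G-P = 17 → R
  i=19: H-V = 12 → M
  i=20: A-H = 19 → T
  i=21: E-V =  9 → J
  i=22: N-R = 22 → W
  i=23: P-M =  3 → D
  i=24: O-U = 20 → U
  shifts repeat with period 8: UXRMTJWD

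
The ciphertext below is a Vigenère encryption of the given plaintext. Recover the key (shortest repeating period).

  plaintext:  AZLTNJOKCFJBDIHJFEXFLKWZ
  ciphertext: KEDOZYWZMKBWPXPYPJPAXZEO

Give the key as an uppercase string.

  i= 0: K-A = 10 → K
  i= 1: E-Z =  5 → F
  i= 2: D-L = 18 → S
  i= 3: O-T = 21 → V
  i= 4: Z-N = 12 → M
  i= 5: Y-J = 15 → P
  i= 6: W-O =  8 → I
  i= 7: Z-K = 15 → P
  i= 8: M-C = 10 → K
  i= 9: K-F =  5 → F
  i=10: B-J = 18 → S
  i=11: W-B = 21 → V
  i=12: P-D = 12 → M
  i=13: X-I = 15 → P
  i=14: P-H =  8 → I
  i=15: Y-J = 15 → P
  i=16: P-F = 10 → K
  i=17: J-E =  5 → F
  i=18: P-X = 18 → S
  i=19: A-F = 21 → V
  i=20: X-L = 12 → M
  i=21: Z-K = 15 → P
  i=22: E-W =  8 → I
  i=23: O-Z = 15 → P
  shifts repeat with period 8: KFSVMPIP

KFSVMPIP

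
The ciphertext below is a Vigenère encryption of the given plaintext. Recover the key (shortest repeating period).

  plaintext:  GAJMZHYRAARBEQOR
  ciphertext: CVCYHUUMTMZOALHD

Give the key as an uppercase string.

WVTMIN

  i= 0: C-G = 22 → W
  i= 1: V-A = 21 → V
  i= 2: C-J = 19 → T
  i= 3: Y-M = 12 → M
  i= 4: H-Z =  8 → I
  i= 5: U-H = 13 → N
  i= 6: U-Y = 22 → W
  i= 7: M-R = 21 → V
  i= 8: T-A = 19 → T
  i= 9: M-A = 12 → M
  i=10: Z-R =  8 → I
  i=11: O-B = 13 → N
  i=12: A-E = 22 → W
  i=13: L-Q = 21 → V
  i=14: H-O = 19 → T
  i=15: D-R = 12 → M
  shifts repeat with period 6: WVTMIN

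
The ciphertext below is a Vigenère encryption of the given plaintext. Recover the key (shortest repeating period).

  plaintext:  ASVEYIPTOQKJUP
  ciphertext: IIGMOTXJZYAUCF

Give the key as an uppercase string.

  i= 0: I-A =  8 → I
  i= 1: I-S = 16 → Q
  i= 2: G-V = 11 → L
  i= 3: M-E =  8 → I
  i= 4: O-Y = 16 → Q
  i= 5: T-I = 11 → L
  i= 6: X-P =  8 → I
  i= 7: J-T = 16 → Q
  i= 8: Z-O = 11 → L
  i= 9: Y-Q =  8 → I
  i=10: A-K = 16 → Q
  i=11: U-J = 11 → L
  i=12: C-U =  8 → I
  i=13: F-P = 16 → Q
  shifts repeat with period 3: IQL

IQL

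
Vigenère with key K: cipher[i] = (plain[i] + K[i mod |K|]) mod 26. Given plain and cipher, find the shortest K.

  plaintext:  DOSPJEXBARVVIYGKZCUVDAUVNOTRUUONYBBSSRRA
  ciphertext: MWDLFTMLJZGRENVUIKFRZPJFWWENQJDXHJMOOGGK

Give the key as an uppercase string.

JILWWPPK

  i= 0: M-D =  9 → J
  i= 1: W-O =  8 → I
  i= 2: D-S = 11 → L
  i= 3: L-P = 22 → W
  i= 4: F-J = 22 → W
  i= 5: T-E = 15 → P
  i= 6: M-X = 15 → P
  i= 7: L-B = 10 → K
  i= 8: J-A =  9 → J
  i= 9: Z-R =  8 → I
  i=10: G-V = 11 → L
  i=11: R-V = 22 → W
  i=12: E-I = 22 → W
  i=13: N-Y = 15 → P
  i=14: V-G = 15 → P
  i=15: U-K = 10 → K
  i=16: I-Z =  9 → J
  i=17: K-C =  8 → I
  i=18: F-U = 11 → L
  i=19: R-V = 22 → W
  i=20: Z-D = 22 → W
  i=21: P-A = 15 → P
  i=22: J-U = 15 → P
  i=23: F-V = 10 → K
  i=24: W-N =  9 → J
  i=25: W-O =  8 → I
  i=26: E-T = 11 → L
  i=27: N-R = 22 → W
  i=28: Q-U = 22 → W
  i=29: J-U = 15 → P
  i=30: D-O = 15 → P
  i=31: X-N = 10 → K
  i=32: H-Y =  9 → J
  i=33: J-B =  8 → I
  i=34: M-B = 11 → L
  i=35: O-S = 22 → W
  i=36: O-S = 22 → W
  i=37: G-R = 15 → P
  i=38: G-R = 15 → P
  i=39: K-A = 10 → K
  shifts repeat with period 8: JILWWPPK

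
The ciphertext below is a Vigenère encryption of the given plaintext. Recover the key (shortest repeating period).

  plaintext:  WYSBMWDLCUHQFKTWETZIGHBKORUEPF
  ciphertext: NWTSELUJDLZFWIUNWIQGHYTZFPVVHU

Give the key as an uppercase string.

  i= 0: N-W = 17 → R
  i= 1: W-Y = 24 → Y
  i= 2: T-S =  1 → B
  i= 3: S-B = 17 → R
  i= 4: E-M = 18 → S
  i= 5: L-W = 15 → P
  i= 6: U-D = 17 → R
  i= 7: J-L = 24 → Y
  i= 8: D-C =  1 → B
  i= 9: L-U = 17 → R
  i=10: Z-H = 18 → S
  i=11: F-Q = 15 → P
  i=12: W-F = 17 → R
  i=13: I-K = 24 → Y
  i=14: U-T =  1 → B
  i=15: N-W = 17 → R
  i=16: W-E = 18 → S
  i=17: I-T = 15 → P
  i=18: Q-Z = 17 → R
  i=19: G-I = 24 → Y
  i=20: H-G =  1 → B
  i=21: Y-H = 17 → R
  i=22: T-B = 18 → S
  i=23: Z-K = 15 → P
  i=24: F-O = 17 → R
  i=25: P-R = 24 → Y
  i=26: V-U =  1 → B
  i=27: V-E = 17 → R
  i=28: H-P = 18 → S
  i=29: U-F = 15 → P
  shifts repeat with period 6: RYBRSP

RYBRSP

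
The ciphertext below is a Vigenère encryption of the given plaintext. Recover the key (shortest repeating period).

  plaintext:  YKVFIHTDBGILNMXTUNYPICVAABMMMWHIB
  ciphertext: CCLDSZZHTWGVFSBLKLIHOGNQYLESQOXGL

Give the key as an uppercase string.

  i= 0: C-Y =  4 → E
  i= 1: C-K = 18 → S
  i= 2: L-V = 16 → Q
  i= 3: D-F = 24 → Y
  i= 4: S-I = 10 → K
  i= 5: Z-H = 18 → S
  i= 6: Z-T =  6 → G
  i= 7: H-D =  4 → E
  i= 8: T-B = 18 → S
  i= 9: W-G = 16 → Q
  i=10: G-I = 24 → Y
  i=11: V-L = 10 → K
  i=12: F-N = 18 → S
  i=13: S-M =  6 → G
  i=14: B-X =  4 → E
  i=15: L-T = 18 → S
  i=16: K-U = 16 → Q
  i=17: L-N = 24 → Y
  i=18: I-Y = 10 → K
  i=19: H-P = 18 → S
  i=20: O-I =  6 → G
  i=21: G-C =  4 → E
  i=22: N-V = 18 → S
  i=23: Q-A = 16 → Q
  i=24: Y-A = 24 → Y
  i=25: L-B = 10 → K
  i=26: E-M = 18 → S
  i=27: S-M =  6 → G
  i=28: Q-M =  4 → E
  i=29: O-W = 18 → S
  i=30: X-H = 16 → Q
  i=31: G-I = 24 → Y
  i=32: L-B = 10 → K
  shifts repeat with period 7: ESQYKSG

ESQYKSG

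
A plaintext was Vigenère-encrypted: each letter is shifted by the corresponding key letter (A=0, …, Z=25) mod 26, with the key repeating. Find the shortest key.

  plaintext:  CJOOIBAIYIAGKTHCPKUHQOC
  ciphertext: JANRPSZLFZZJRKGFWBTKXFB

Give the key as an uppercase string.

  i= 0: J-C =  7 → H
  i= 1: A-J = 17 → R
  i= 2: N-O = 25 → Z
  i= 3: R-O =  3 → D
  i= 4: P-I =  7 → H
  i= 5: S-B = 17 → R
  i= 6: Z-A = 25 → Z
  i= 7: L-I =  3 → D
  i= 8: F-Y =  7 → H
  i= 9: Z-I = 17 → R
  i=10: Z-A = 25 → Z
  i=11: J-G =  3 → D
  i=12: R-K =  7 → H
  i=13: K-T = 17 → R
  i=14: G-H = 25 → Z
  i=15: F-C =  3 → D
  i=16: W-P =  7 → H
  i=17: B-K = 17 → R
  i=18: T-U = 25 → Z
  i=19: K-H =  3 → D
  i=20: X-Q =  7 → H
  i=21: F-O = 17 → R
  i=22: B-C = 25 → Z
  shifts repeat with period 4: HRZD

HRZD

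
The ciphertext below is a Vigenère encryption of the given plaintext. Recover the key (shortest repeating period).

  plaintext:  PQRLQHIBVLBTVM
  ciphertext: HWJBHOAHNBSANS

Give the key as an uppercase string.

SGSQRH

  i= 0: H-P = 18 → S
  i= 1: W-Q =  6 → G
  i= 2: J-R = 18 → S
  i= 3: B-L = 16 → Q
  i= 4: H-Q = 17 → R
  i= 5: O-H =  7 → H
  i= 6: A-I = 18 → S
  i= 7: H-B =  6 → G
  i= 8: N-V = 18 → S
  i= 9: B-L = 16 → Q
  i=10: S-B = 17 → R
  i=11: A-T =  7 → H
  i=12: N-V = 18 → S
  i=13: S-M =  6 → G
  shifts repeat with period 6: SGSQRH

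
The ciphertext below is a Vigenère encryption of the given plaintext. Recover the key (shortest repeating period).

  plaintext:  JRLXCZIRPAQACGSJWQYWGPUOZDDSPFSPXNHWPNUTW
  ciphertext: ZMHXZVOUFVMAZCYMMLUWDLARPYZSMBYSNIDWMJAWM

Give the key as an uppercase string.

  i= 0: Z-J = 16 → Q
  i= 1: M-R = 21 → V
  i= 2: H-L = 22 → W
  i= 3: X-X =  0 → A
  i= 4: Z-C = 23 → X
  i= 5: V-Z = 22 → W
  i= 6: O-I =  6 → G
  i= 7: U-R =  3 → D
  i= 8: F-P = 16 → Q
  i= 9: V-A = 21 → V
  i=10: M-Q = 22 → W
  i=11: A-A =  0 → A
  i=12: Z-C = 23 → X
  i=13: C-G = 22 → W
  i=14: Y-S =  6 → G
  i=15: M-J =  3 → D
  i=16: M-W = 16 → Q
  i=17: L-Q = 21 → V
  i=18: U-Y = 22 → W
  i=19: W-W =  0 → A
  i=20: D-G = 23 → X
  i=21: L-P = 22 → W
  i=22: A-U =  6 → G
  i=23: R-O =  3 → D
  i=24: P-Z = 16 → Q
  i=25: Y-D = 21 → V
  i=26: Z-D = 22 → W
  i=27: S-S =  0 → A
  i=28: M-P = 23 → X
  i=29: B-F = 22 → W
  i=30: Y-S =  6 → G
  i=31: S-P =  3 → D
  i=32: N-X = 16 → Q
  i=33: I-N = 21 → V
  i=34: D-H = 22 → W
  i=35: W-W =  0 → A
  i=36: M-P = 23 → X
  i=37: J-N = 22 → W
  i=38: A-U =  6 → G
  i=39: W-T =  3 → D
  i=40: M-W = 16 → Q
  shifts repeat with period 8: QVWAXWGD

QVWAXWGD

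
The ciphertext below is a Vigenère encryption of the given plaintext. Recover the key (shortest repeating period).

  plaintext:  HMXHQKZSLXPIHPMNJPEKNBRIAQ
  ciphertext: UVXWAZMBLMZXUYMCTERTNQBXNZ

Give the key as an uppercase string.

NJAPKP

  i= 0: U-H = 13 → N
  i= 1: V-M =  9 → J
  i= 2: X-X =  0 → A
  i= 3: W-H = 15 → P
  i= 4: A-Q = 10 → K
  i= 5: Z-K = 15 → P
  i= 6: M-Z = 13 → N
  i= 7: B-S =  9 → J
  i= 8: L-L =  0 → A
  i= 9: M-X = 15 → P
  i=10: Z-P = 10 → K
  i=11: X-I = 15 → P
  i=12: U-H = 13 → N
  i=13: Y-P =  9 → J
  i=14: M-M =  0 → A
  i=15: C-N = 15 → P
  i=16: T-J = 10 → K
  i=17: E-P = 15 → P
  i=18: R-E = 13 → N
  i=19: T-K =  9 → J
  i=20: N-N =  0 → A
  i=21: Q-B = 15 → P
  i=22: B-R = 10 → K
  i=23: X-I = 15 → P
  i=24: N-A = 13 → N
  i=25: Z-Q =  9 → J
  shifts repeat with period 6: NJAPKP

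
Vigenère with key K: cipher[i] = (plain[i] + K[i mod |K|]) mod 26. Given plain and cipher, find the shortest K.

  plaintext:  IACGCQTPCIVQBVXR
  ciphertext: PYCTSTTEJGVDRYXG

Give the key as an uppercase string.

HYANQDAP

  i= 0: P-I =  7 → H
  i= 1: Y-A = 24 → Y
  i= 2: C-C =  0 → A
  i= 3: T-G = 13 → N
  i= 4: S-C = 16 → Q
  i= 5: T-Q =  3 → D
  i= 6: T-T =  0 → A
  i= 7: E-P = 15 → P
  i= 8: J-C =  7 → H
  i= 9: G-I = 24 → Y
  i=10: V-V =  0 → A
  i=11: D-Q = 13 → N
  i=12: R-B = 16 → Q
  i=13: Y-V =  3 → D
  i=14: X-X =  0 → A
  i=15: G-R = 15 → P
  shifts repeat with period 8: HYANQDAP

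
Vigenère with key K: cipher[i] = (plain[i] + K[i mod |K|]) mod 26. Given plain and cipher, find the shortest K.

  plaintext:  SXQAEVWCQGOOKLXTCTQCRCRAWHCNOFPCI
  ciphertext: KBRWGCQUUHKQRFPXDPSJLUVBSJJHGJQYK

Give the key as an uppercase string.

  i= 0: K-S = 18 → S
  i= 1: B-X =  4 → E
  i= 2: R-Q =  1 → B
  i= 3: W-A = 22 → W
  i= 4: G-E =  2 → C
  i= 5: C-V =  7 → H
  i= 6: Q-W = 20 → U
  i= 7: U-C = 18 → S
  i= 8: U-Q =  4 → E
  i= 9: H-G =  1 → B
  i=10: K-O = 22 → W
  i=11: Q-O =  2 → C
  i=12: R-K =  7 → H
  i=13: F-L = 20 → U
  i=14: P-X = 18 → S
  i=15: X-T =  4 → E
  i=16: D-C =  1 → B
  i=17: P-T = 22 → W
  i=18: S-Q =  2 → C
  i=19: J-C =  7 → H
  i=20: L-R = 20 → U
  i=21: U-C = 18 → S
  i=22: V-R =  4 → E
  i=23: B-A =  1 → B
  i=24: S-W = 22 → W
  i=25: J-H =  2 → C
  i=26: J-C =  7 → H
  i=27: H-N = 20 → U
  i=28: G-O = 18 → S
  i=29: J-F =  4 → E
  i=30: Q-P =  1 → B
  i=31: Y-C = 22 → W
  i=32: K-I =  2 → C
  shifts repeat with period 7: SEBWCHU

SEBWCHU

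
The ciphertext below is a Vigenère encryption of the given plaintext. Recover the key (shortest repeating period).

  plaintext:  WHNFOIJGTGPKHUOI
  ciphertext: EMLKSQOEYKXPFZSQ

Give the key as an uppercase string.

  i= 0: E-W =  8 → I
  i= 1: M-H =  5 → F
  i= 2: L-N = 24 → Y
  i= 3: K-F =  5 → F
  i= 4: S-O =  4 → E
  i= 5: Q-I =  8 → I
  i= 6: O-J =  5 → F
  i= 7: E-G = 24 → Y
  i= 8: Y-T =  5 → F
  i= 9: K-G =  4 → E
  i=10: X-P =  8 → I
  i=11: P-K =  5 → F
  i=12: F-H = 24 → Y
  i=13: Z-U =  5 → F
  i=14: S-O =  4 → E
  i=15: Q-I =  8 → I
  shifts repeat with period 5: IFYFE

IFYFE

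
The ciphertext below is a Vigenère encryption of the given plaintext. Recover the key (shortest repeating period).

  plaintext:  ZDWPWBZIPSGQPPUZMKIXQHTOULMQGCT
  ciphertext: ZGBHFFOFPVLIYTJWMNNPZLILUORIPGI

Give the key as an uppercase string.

  i= 0: Z-Z =  0 → A
  i= 1: G-D =  3 → D
  i= 2: B-W =  5 → F
  i= 3: H-P = 18 → S
  i= 4: F-W =  9 → J
  i= 5: F-B =  4 → E
  i= 6: O-Z = 15 → P
  i= 7: F-I = 23 → X
  i= 8: P-P =  0 → A
  i= 9: V-S =  3 → D
  i=10: L-G =  5 → F
  i=11: I-Q = 18 → S
  i=12: Y-P =  9 → J
  i=13: T-P =  4 → E
  i=14: J-U = 15 → P
  i=15: W-Z = 23 → X
  i=16: M-M =  0 → A
  i=17: N-K =  3 → D
  i=18: N-I =  5 → F
  i=19: P-X = 18 → S
  i=20: Z-Q =  9 → J
  i=21: L-H =  4 → E
  i=22: I-T = 15 → P
  i=23: L-O = 23 → X
  i=24: U-U =  0 → A
  i=25: O-L =  3 → D
  i=26: R-M =  5 → F
  i=27: I-Q = 18 → S
  i=28: P-G =  9 → J
  i=29: G-C =  4 → E
  i=30: I-T = 15 → P
  shifts repeat with period 8: ADFSJEPX

ADFSJEPX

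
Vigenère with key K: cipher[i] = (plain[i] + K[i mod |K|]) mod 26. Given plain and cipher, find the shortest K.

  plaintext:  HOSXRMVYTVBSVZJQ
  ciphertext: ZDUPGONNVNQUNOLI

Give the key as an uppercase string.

SPC

  i= 0: Z-H = 18 → S
  i= 1: D-O = 15 → P
  i= 2: U-S =  2 → C
  i= 3: P-X = 18 → S
  i= 4: G-R = 15 → P
  i= 5: O-M =  2 → C
  i= 6: N-V = 18 → S
  i= 7: N-Y = 15 → P
  i= 8: V-T =  2 → C
  i= 9: N-V = 18 → S
  i=10: Q-B = 15 → P
  i=11: U-S =  2 → C
  i=12: N-V = 18 → S
  i=13: O-Z = 15 → P
  i=14: L-J =  2 → C
  i=15: I-Q = 18 → S
  shifts repeat with period 3: SPC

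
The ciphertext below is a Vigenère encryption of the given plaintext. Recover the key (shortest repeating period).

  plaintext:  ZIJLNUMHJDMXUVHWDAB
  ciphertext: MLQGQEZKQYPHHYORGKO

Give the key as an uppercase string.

NDHVDK

  i= 0: M-Z = 13 → N
  i= 1: L-I =  3 → D
  i= 2: Q-J =  7 → H
  i= 3: G-L = 21 → V
  i= 4: Q-N =  3 → D
  i= 5: E-U = 10 → K
  i= 6: Z-M = 13 → N
  i= 7: K-H =  3 → D
  i= 8: Q-J =  7 → H
  i= 9: Y-D = 21 → V
  i=10: P-M =  3 → D
  i=11: H-X = 10 → K
  i=12: H-U = 13 → N
  i=13: Y-V =  3 → D
  i=14: O-H =  7 → H
  i=15: R-W = 21 → V
  i=16: G-D =  3 → D
  i=17: K-A = 10 → K
  i=18: O-B = 13 → N
  shifts repeat with period 6: NDHVDK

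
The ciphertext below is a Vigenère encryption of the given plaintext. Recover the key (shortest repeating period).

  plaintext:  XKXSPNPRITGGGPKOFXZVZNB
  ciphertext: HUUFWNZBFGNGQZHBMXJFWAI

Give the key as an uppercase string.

KKXNHA

  i= 0: H-X = 10 → K
  i= 1: U-K = 10 → K
  i= 2: U-X = 23 → X
  i= 3: F-S = 13 → N
  i= 4: W-P =  7 → H
  i= 5: N-N =  0 → A
  i= 6: Z-P = 10 → K
  i= 7: B-R = 10 → K
  i= 8: F-I = 23 → X
  i= 9: G-T = 13 → N
  i=10: N-G =  7 → H
  i=11: G-G =  0 → A
  i=12: Q-G = 10 → K
  i=13: Z-P = 10 → K
  i=14: H-K = 23 → X
  i=15: B-O = 13 → N
  i=16: M-F =  7 → H
  i=17: X-X =  0 → A
  i=18: J-Z = 10 → K
  i=19: F-V = 10 → K
  i=20: W-Z = 23 → X
  i=21: A-N = 13 → N
  i=22: I-B =  7 → H
  shifts repeat with period 6: KKXNHA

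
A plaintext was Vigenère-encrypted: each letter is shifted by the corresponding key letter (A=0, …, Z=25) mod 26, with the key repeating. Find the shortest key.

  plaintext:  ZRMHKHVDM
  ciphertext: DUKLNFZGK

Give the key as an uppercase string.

EDY

  i= 0: D-Z =  4 → E
  i= 1: U-R =  3 → D
  i= 2: K-M = 24 → Y
  i= 3: L-H =  4 → E
  i= 4: N-K =  3 → D
  i= 5: F-H = 24 → Y
  i= 6: Z-V =  4 → E
  i= 7: G-D =  3 → D
  i= 8: K-M = 24 → Y
  shifts repeat with period 3: EDY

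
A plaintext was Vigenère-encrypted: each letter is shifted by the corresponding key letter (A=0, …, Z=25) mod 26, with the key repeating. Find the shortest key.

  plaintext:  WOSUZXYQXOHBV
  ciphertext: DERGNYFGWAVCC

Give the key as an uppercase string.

HQZMOB

  i= 0: D-W =  7 → H
  i= 1: E-O = 16 → Q
  i= 2: R-S = 25 → Z
  i= 3: G-U = 12 → M
  i= 4: N-Z = 14 → O
  i= 5: Y-X =  1 → B
  i= 6: F-Y =  7 → H
  i= 7: G-Q = 16 → Q
  i= 8: W-X = 25 → Z
  i= 9: A-O = 12 → M
  i=10: V-H = 14 → O
  i=11: C-B =  1 → B
  i=12: C-V =  7 → H
  shifts repeat with period 6: HQZMOB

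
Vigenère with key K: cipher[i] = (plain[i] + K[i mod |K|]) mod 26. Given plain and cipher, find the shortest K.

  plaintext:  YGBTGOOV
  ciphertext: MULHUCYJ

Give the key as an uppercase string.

  i= 0: M-Y = 14 → O
  i= 1: U-G = 14 → O
  i= 2: L-B = 10 → K
  i= 3: H-T = 14 → O
  i= 4: U-G = 14 → O
  i= 5: C-O = 14 → O
  i= 6: Y-O = 10 → K
  i= 7: J-V = 14 → O
  shifts repeat with period 4: OOKO

OOKO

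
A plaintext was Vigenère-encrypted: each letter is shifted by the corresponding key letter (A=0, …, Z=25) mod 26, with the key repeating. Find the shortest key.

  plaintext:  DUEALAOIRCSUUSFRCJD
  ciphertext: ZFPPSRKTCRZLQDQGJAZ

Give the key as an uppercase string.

WLLPHR

  i= 0: Z-D = 22 → W
  i= 1: F-U = 11 → L
  i= 2: P-E = 11 → L
  i= 3: P-A = 15 → P
  i= 4: S-L =  7 → H
  i= 5: R-A = 17 → R
  i= 6: K-O = 22 → W
  i= 7: T-I = 11 → L
  i= 8: C-R = 11 → L
  i= 9: R-C = 15 → P
  i=10: Z-S =  7 → H
  i=11: L-U = 17 → R
  i=12: Q-U = 22 → W
  i=13: D-S = 11 → L
  i=14: Q-F = 11 → L
  i=15: G-R = 15 → P
  i=16: J-C =  7 → H
  i=17: A-J = 17 → R
  i=18: Z-D = 22 → W
  shifts repeat with period 6: WLLPHR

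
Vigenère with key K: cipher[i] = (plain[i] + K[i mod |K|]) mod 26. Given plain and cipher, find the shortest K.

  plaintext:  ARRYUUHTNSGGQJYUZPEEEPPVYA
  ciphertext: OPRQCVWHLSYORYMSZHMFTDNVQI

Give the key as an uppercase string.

  i= 0: O-A = 14 → O
  i= 1: P-R = 24 → Y
  i= 2: R-R =  0 → A
  i= 3: Q-Y = 18 → S
  i= 4: C-U =  8 → I
  i= 5: V-U =  1 → B
  i= 6: W-H = 15 → P
  i= 7: H-T = 14 → O
  i= 8: L-N = 24 → Y
  i= 9: S-S =  0 → A
  i=10: Y-G = 18 → S
  i=11: O-G =  8 → I
  i=12: R-Q =  1 → B
  i=13: Y-J = 15 → P
  i=14: M-Y = 14 → O
  i=15: S-U = 24 → Y
  i=16: Z-Z =  0 → A
  i=17: H-P = 18 → S
  i=18: M-E =  8 → I
  i=19: F-E =  1 → B
  i=20: T-E = 15 → P
  i=21: D-P = 14 → O
  i=22: N-P = 24 → Y
  i=23: V-V =  0 → A
  i=24: Q-Y = 18 → S
  i=25: I-A =  8 → I
  shifts repeat with period 7: OYASIBP

OYASIBP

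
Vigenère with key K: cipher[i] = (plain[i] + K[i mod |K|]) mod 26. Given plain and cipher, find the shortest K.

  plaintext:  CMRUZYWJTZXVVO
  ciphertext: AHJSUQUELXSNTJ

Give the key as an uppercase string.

YVS

  i= 0: A-C = 24 → Y
  i= 1: H-M = 21 → V
  i= 2: J-R = 18 → S
  i= 3: S-U = 24 → Y
  i= 4: U-Z = 21 → V
  i= 5: Q-Y = 18 → S
  i= 6: U-W = 24 → Y
  i= 7: E-J = 21 → V
  i= 8: L-T = 18 → S
  i= 9: X-Z = 24 → Y
  i=10: S-X = 21 → V
  i=11: N-V = 18 → S
  i=12: T-V = 24 → Y
  i=13: J-O = 21 → V
  shifts repeat with period 3: YVS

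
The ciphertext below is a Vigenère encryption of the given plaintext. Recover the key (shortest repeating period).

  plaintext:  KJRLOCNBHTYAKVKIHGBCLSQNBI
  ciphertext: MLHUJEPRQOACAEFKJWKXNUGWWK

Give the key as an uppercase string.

CCQJV

  i= 0: M-K =  2 → C
  i= 1: L-J =  2 → C
  i= 2: H-R = 16 → Q
  i= 3: U-L =  9 → J
  i= 4: J-O = 21 → V
  i= 5: E-C =  2 → C
  i= 6: P-N =  2 → C
  i= 7: R-B = 16 → Q
  i= 8: Q-H =  9 → J
  i= 9: O-T = 21 → V
  i=10: A-Y =  2 → C
  i=11: C-A =  2 → C
  i=12: A-K = 16 → Q
  i=13: E-V =  9 → J
  i=14: F-K = 21 → V
  i=15: K-I =  2 → C
  i=16: J-H =  2 → C
  i=17: W-G = 16 → Q
  i=18: K-B =  9 → J
  i=19: X-C = 21 → V
  i=20: N-L =  2 → C
  i=21: U-S =  2 → C
  i=22: G-Q = 16 → Q
  i=23: W-N =  9 → J
  i=24: W-B = 21 → V
  i=25: K-I =  2 → C
  shifts repeat with period 5: CCQJV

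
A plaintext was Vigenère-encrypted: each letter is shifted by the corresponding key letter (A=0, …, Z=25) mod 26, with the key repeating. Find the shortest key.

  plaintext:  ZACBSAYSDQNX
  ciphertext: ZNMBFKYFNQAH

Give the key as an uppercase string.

ANK

  i= 0: Z-Z =  0 → A
  i= 1: N-A = 13 → N
  i= 2: M-C = 10 → K
  i= 3: B-B =  0 → A
  i= 4: F-S = 13 → N
  i= 5: K-A = 10 → K
  i= 6: Y-Y =  0 → A
  i= 7: F-S = 13 → N
  i= 8: N-D = 10 → K
  i= 9: Q-Q =  0 → A
  i=10: A-N = 13 → N
  i=11: H-X = 10 → K
  shifts repeat with period 3: ANK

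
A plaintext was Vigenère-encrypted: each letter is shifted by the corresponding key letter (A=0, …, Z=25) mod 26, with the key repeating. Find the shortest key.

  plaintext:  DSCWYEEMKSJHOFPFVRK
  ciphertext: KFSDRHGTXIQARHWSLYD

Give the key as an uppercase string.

  i= 0: K-D =  7 → H
  i= 1: F-S = 13 → N
  i= 2: S-C = 16 → Q
  i= 3: D-W =  7 → H
  i= 4: R-Y = 19 → T
  i= 5: H-E =  3 → D
  i= 6: G-E =  2 → C
  i= 7: T-M =  7 → H
  i= 8: X-K = 13 → N
  i= 9: I-S = 16 → Q
  i=10: Q-J =  7 → H
  i=11: A-H = 19 → T
  i=12: R-O =  3 → D
  i=13: H-F =  2 → C
  i=14: W-P =  7 → H
  i=15: S-F = 13 → N
  i=16: L-V = 16 → Q
  i=17: Y-R =  7 → H
  i=18: D-K = 19 → T
  shifts repeat with period 7: HNQHTDC

HNQHTDC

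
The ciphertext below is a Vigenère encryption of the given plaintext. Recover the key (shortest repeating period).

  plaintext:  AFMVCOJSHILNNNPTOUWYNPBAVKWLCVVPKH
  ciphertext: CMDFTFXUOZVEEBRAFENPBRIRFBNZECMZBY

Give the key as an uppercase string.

  i= 0: C-A =  2 → C
  i= 1: M-F =  7 → H
  i= 2: D-M = 17 → R
  i= 3: F-V = 10 → K
  i= 4: T-C = 17 → R
  i= 5: F-O = 17 → R
  i= 6: X-J = 14 → O
  i= 7: U-S =  2 → C
  i= 8: O-H =  7 → H
  i= 9: Z-I = 17 → R
  i=10: V-L = 10 → K
  i=11: E-N = 17 → R
  i=12: E-N = 17 → R
  i=13: B-N = 14 → O
  i=14: R-P =  2 → C
  i=15: A-T =  7 → H
  i=16: F-O = 17 → R
  i=17: E-U = 10 → K
  i=18: N-W = 17 → R
  i=19: P-Y = 17 → R
  i=20: B-N = 14 → O
  i=21: R-P =  2 → C
  i=22: I-B =  7 → H
  i=23: R-A = 17 → R
  i=24: F-V = 10 → K
  i=25: B-K = 17 → R
  i=26: N-W = 17 → R
  i=27: Z-L = 14 → O
  i=28: E-C =  2 → C
  i=29: C-V =  7 → H
  i=30: M-V = 17 → R
  i=31: Z-P = 10 → K
  i=32: B-K = 17 → R
  i=33: Y-H = 17 → R
  shifts repeat with period 7: CHRKRRO

CHRKRRO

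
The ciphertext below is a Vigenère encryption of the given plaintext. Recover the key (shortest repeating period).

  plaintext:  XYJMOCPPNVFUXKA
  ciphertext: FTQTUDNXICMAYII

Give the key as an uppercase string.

  i= 0: F-X =  8 → I
  i= 1: T-Y = 21 → V
  i= 2: Q-J =  7 → H
  i= 3: T-M =  7 → H
  i= 4: U-O =  6 → G
  i= 5: D-C =  1 → B
  i= 6: N-P = 24 → Y
  i= 7: X-P =  8 → I
  i= 8: I-N = 21 → V
  i= 9: C-V =  7 → H
  i=10: M-F =  7 → H
  i=11: A-U =  6 → G
  i=12: Y-X =  1 → B
  i=13: I-K = 24 → Y
  i=14: I-A =  8 → I
  shifts repeat with period 7: IVHHGBY

IVHHGBY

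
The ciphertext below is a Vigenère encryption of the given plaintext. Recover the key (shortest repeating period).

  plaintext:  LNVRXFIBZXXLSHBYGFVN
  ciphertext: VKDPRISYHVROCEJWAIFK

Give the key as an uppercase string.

KXIYUD

  i= 0: V-L = 10 → K
  i= 1: K-N = 23 → X
  i= 2: D-V =  8 → I
  i= 3: P-R = 24 → Y
  i= 4: R-X = 20 → U
  i= 5: I-F =  3 → D
  i= 6: S-I = 10 → K
  i= 7: Y-B = 23 → X
  i= 8: H-Z =  8 → I
  i= 9: V-X = 24 → Y
  i=10: R-X = 20 → U
  i=11: O-L =  3 → D
  i=12: C-S = 10 → K
  i=13: E-H = 23 → X
  i=14: J-B =  8 → I
  i=15: W-Y = 24 → Y
  i=16: A-G = 20 → U
  i=17: I-F =  3 → D
  i=18: F-V = 10 → K
  i=19: K-N = 23 → X
  shifts repeat with period 6: KXIYUD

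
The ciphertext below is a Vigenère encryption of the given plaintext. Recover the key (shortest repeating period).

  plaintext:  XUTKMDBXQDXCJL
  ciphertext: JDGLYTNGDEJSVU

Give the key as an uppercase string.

  i= 0: J-X = 12 → M
  i= 1: D-U =  9 → J
  i= 2: G-T = 13 → N
  i= 3: L-K =  1 → B
  i= 4: Y-M = 12 → M
  i= 5: T-D = 16 → Q
  i= 6: N-B = 12 → M
  i= 7: G-X =  9 → J
  i= 8: D-Q = 13 → N
  i= 9: E-D =  1 → B
  i=10: J-X = 12 → M
  i=11: S-C = 16 → Q
  i=12: V-J = 12 → M
  i=13: U-L =  9 → J
  shifts repeat with period 6: MJNBMQ

MJNBMQ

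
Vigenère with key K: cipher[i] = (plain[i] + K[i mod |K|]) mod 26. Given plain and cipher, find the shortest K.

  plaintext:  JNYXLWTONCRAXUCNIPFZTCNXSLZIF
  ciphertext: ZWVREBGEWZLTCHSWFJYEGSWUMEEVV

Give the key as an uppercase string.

QJXUTFN

  i= 0: Z-J = 16 → Q
  i= 1: W-N =  9 → J
  i= 2: V-Y = 23 → X
  i= 3: R-X = 20 → U
  i= 4: E-L = 19 → T
  i= 5: B-W =  5 → F
  i= 6: G-T = 13 → N
  i= 7: E-O = 16 → Q
  i= 8: W-N =  9 → J
  i= 9: Z-C = 23 → X
  i=10: L-R = 20 → U
  i=11: T-A = 19 → T
  i=12: C-X =  5 → F
  i=13: H-U = 13 → N
  i=14: S-C = 16 → Q
  i=15: W-N =  9 → J
  i=16: F-I = 23 → X
  i=17: J-P = 20 → U
  i=18: Y-F = 19 → T
  i=19: E-Z =  5 → F
  i=20: G-T = 13 → N
  i=21: S-C = 16 → Q
  i=22: W-N =  9 → J
  i=23: U-X = 23 → X
  i=24: M-S = 20 → U
  i=25: E-L = 19 → T
  i=26: E-Z =  5 → F
  i=27: V-I = 13 → N
  i=28: V-F = 16 → Q
  shifts repeat with period 7: QJXUTFN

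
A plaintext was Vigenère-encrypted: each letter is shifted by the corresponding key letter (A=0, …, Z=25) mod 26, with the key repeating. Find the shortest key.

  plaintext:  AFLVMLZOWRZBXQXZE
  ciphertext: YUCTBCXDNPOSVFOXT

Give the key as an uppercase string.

YPR

  i= 0: Y-A = 24 → Y
  i= 1: U-F = 15 → P
  i= 2: C-L = 17 → R
  i= 3: T-V = 24 → Y
  i= 4: B-M = 15 → P
  i= 5: C-L = 17 → R
  i= 6: X-Z = 24 → Y
  i= 7: D-O = 15 → P
  i= 8: N-W = 17 → R
  i= 9: P-R = 24 → Y
  i=10: O-Z = 15 → P
  i=11: S-B = 17 → R
  i=12: V-X = 24 → Y
  i=13: F-Q = 15 → P
  i=14: O-X = 17 → R
  i=15: X-Z = 24 → Y
  i=16: T-E = 15 → P
  shifts repeat with period 3: YPR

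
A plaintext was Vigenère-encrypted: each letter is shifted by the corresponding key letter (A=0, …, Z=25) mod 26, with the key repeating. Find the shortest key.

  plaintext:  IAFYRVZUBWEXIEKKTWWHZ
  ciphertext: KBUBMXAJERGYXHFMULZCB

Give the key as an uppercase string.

  i= 0: K-I =  2 → C
  i= 1: B-A =  1 → B
  i= 2: U-F = 15 → P
  i= 3: B-Y =  3 → D
  i= 4: M-R = 21 → V
  i= 5: X-V =  2 → C
  i= 6: A-Z =  1 → B
  i= 7: J-U = 15 → P
  i= 8: E-B =  3 → D
  i= 9: R-W = 21 → V
  i=10: G-E =  2 → C
  i=11: Y-X =  1 → B
  i=12: X-I = 15 → P
  i=13: H-E =  3 → D
  i=14: F-K = 21 → V
  i=15: M-K =  2 → C
  i=16: U-T =  1 → B
  i=17: L-W = 15 → P
  i=18: Z-W =  3 → D
  i=19: C-H = 21 → V
  i=20: B-Z =  2 → C
  shifts repeat with period 5: CBPDV

CBPDV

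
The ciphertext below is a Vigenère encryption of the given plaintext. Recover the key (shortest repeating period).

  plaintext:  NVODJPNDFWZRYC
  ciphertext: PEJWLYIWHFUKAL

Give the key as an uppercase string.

CJVT

  i= 0: P-N =  2 → C
  i= 1: E-V =  9 → J
  i= 2: J-O = 21 → V
  i= 3: W-D = 19 → T
  i= 4: L-J =  2 → C
  i= 5: Y-P =  9 → J
  i= 6: I-N = 21 → V
  i= 7: W-D = 19 → T
  i= 8: H-F =  2 → C
  i= 9: F-W =  9 → J
  i=10: U-Z = 21 → V
  i=11: K-R = 19 → T
  i=12: A-Y =  2 → C
  i=13: L-C =  9 → J
  shifts repeat with period 4: CJVT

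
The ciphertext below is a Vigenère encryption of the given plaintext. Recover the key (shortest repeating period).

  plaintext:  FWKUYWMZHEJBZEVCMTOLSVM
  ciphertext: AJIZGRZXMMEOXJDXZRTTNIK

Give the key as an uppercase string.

VNYFI

  i= 0: A-F = 21 → V
  i= 1: J-W = 13 → N
  i= 2: I-K = 24 → Y
  i= 3: Z-U =  5 → F
  i= 4: G-Y =  8 → I
  i= 5: R-W = 21 → V
  i= 6: Z-M = 13 → N
  i= 7: X-Z = 24 → Y
  i= 8: M-H =  5 → F
  i= 9: M-E =  8 → I
  i=10: E-J = 21 → V
  i=11: O-B = 13 → N
  i=12: X-Z = 24 → Y
  i=13: J-E =  5 → F
  i=14: D-V =  8 → I
  i=15: X-C = 21 → V
  i=16: Z-M = 13 → N
  i=17: R-T = 24 → Y
  i=18: T-O =  5 → F
  i=19: T-L =  8 → I
  i=20: N-S = 21 → V
  i=21: I-V = 13 → N
  i=22: K-M = 24 → Y
  shifts repeat with period 5: VNYFI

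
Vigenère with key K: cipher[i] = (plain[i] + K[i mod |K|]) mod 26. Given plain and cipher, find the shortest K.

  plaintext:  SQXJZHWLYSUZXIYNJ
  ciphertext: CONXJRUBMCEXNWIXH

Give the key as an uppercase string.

  i= 0: C-S = 10 → K
  i= 1: O-Q = 24 → Y
  i= 2: N-X = 16 → Q
  i= 3: X-J = 14 → O
  i= 4: J-Z = 10 → K
  i= 5: R-H = 10 → K
  i= 6: U-W = 24 → Y
  i= 7: B-L = 16 → Q
  i= 8: M-Y = 14 → O
  i= 9: C-S = 10 → K
  i=10: E-U = 10 → K
  i=11: X-Z = 24 → Y
  i=12: N-X = 16 → Q
  i=13: W-I = 14 → O
  i=14: I-Y = 10 → K
  i=15: X-N = 10 → K
  i=16: H-J = 24 → Y
  shifts repeat with period 5: KYQOK

KYQOK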